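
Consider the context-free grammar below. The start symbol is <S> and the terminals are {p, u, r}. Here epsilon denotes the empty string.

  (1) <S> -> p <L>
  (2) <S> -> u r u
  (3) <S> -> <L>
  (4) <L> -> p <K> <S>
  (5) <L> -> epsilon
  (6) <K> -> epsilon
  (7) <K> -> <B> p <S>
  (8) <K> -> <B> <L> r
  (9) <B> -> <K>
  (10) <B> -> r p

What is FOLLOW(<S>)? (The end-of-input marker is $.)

FIRST(<L>): from <L>->p <K> <S> we get {p}; from <L>->epsilon we get {epsilon}. So FIRST(<L>) = {epsilon, p}.
FIRST(<S>): from <S>->p <L> we get {p}; from <S>->u r u we get {u}; from <S>-><L> we get {epsilon, p}. So FIRST(<S>) = {epsilon, p, u}.
FIRST(<K>): from <K>->epsilon we get {epsilon}; from <K>-><B> p <S> we get {p, r}; from <K>-><B> <L> r we get {p, r}. So FIRST(<K>) = {epsilon, p, r}.
FIRST(<B>): from <B>-><K> we get {epsilon, p, r}; from <B>->r p we get {r}. So FIRST(<B>) = {epsilon, p, r}.
FOLLOW(<S>) includes $ since <S> is the start symbol.
FOLLOW(<B>): in <K>-><B> p <S>, <B> is followed by p <S> with FIRST {p}; in <K>-><B> <L> r, <B> is followed by <L> r with FIRST {p, r}. Thus FOLLOW(<B>) = {p, r}.
FOLLOW(<S>): in <L>->p <K> <S>, the suffix after <S> is empty, so FOLLOW(<S>) ⊇ FOLLOW(<L>) = {$, p, r, u}; in <K>-><B> p <S>, the suffix after <S> is empty, so FOLLOW(<S>) ⊇ FOLLOW(<K>) = {$, p, r, u}. Thus FOLLOW(<S>) = {$, p, r, u}.
FOLLOW(<L>): in <S>->p <L>, the suffix after <L> is empty, so FOLLOW(<L>) ⊇ FOLLOW(<S>) = {$, p, r, u}; in <S>-><L>, the suffix after <L> is empty, so FOLLOW(<L>) ⊇ FOLLOW(<S>) = {$, p, r, u}; in <K>-><B> <L> r, <L> is followed by r with FIRST {r}. Thus FOLLOW(<L>) = {$, p, r, u}.
FOLLOW(<K>): in <L>->p <K> <S>, <K> is followed by <S> with FIRST {epsilon, p, u}; in <L>->p <K> <S>, the suffix after <K> is nullable, so FOLLOW(<K>) ⊇ FOLLOW(<L>) = {$, p, r, u}; in <B>-><K>, the suffix after <K> is empty, so FOLLOW(<K>) ⊇ FOLLOW(<B>) = {p, r}. Thus FOLLOW(<K>) = {$, p, r, u}.

{$, p, r, u}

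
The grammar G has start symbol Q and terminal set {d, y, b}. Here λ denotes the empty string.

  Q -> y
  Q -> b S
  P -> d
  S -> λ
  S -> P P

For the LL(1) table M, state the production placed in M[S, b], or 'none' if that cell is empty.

FIRST(Q) = {b, y}
FIRST(P) = {d}
FIRST(S) = {λ, d}  (via P P)
FOLLOW(Q) includes $ since Q is the start symbol.
FOLLOW(Q): Q appears on no right-hand side. Thus FOLLOW(Q) = {$}.
FOLLOW(S): in Q->b S, the suffix after S is empty, so FOLLOW(S) ⊇ FOLLOW(Q) = {$}. Thus FOLLOW(S) = {$}.
For S -> λ: FIRST(λ) = {λ}, so it goes in M[S, t] for t ∈ {}; since λ ∈ FIRST, also for every t ∈ FOLLOW(S) = {$}.
For S -> P P: FIRST(P P) = {d}, so it goes in M[S, t] for t ∈ {d}.
None of these place a production in M[S, b].

none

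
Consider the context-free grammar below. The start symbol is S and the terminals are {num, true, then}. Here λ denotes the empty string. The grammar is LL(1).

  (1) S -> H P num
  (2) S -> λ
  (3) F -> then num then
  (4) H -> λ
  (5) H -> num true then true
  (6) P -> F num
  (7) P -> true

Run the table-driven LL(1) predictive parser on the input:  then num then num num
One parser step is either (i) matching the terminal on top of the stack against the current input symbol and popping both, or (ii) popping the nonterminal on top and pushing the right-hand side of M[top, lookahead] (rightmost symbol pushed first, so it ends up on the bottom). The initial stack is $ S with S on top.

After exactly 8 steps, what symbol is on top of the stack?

num

     Stack                    Input                    Action
  1  $ S                      then num then num num $  expand S -> H P num
  2  $ num P H                then num then num num $  expand H -> λ
  3  $ num P                  then num then num num $  expand P -> F num
  4  $ num num F              then num then num num $  expand F -> then num then
  5  $ num num then num then  then num then num num $  match then
  6  $ num num then num       num then num num $       match num
  7  $ num num then           then num num $           match then
  8  $ num num                num num $                match num
Stack after step 8: $ num (top = num).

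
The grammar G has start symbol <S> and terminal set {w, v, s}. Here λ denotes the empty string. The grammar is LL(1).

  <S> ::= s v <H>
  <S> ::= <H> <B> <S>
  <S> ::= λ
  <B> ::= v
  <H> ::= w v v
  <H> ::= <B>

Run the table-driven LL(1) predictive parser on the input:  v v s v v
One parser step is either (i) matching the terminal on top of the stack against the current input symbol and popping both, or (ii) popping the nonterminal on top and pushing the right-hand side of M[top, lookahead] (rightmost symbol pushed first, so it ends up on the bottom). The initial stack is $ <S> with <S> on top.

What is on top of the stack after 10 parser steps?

step 1: stack=$ <S>  input=v v s v v $  — expand <S> ::= <H> <B> <S>
step 2: stack=$ <S> <B> <H>  input=v v s v v $  — expand <H> ::= <B>
step 3: stack=$ <S> <B> <B>  input=v v s v v $  — expand <B> ::= v
step 4: stack=$ <S> <B> v  input=v v s v v $  — match v
step 5: stack=$ <S> <B>  input=v s v v $  — expand <B> ::= v
step 6: stack=$ <S> v  input=v s v v $  — match v
step 7: stack=$ <S>  input=s v v $  — expand <S> ::= s v <H>
step 8: stack=$ <H> v s  input=s v v $  — match s
step 9: stack=$ <H> v  input=v v $  — match v
step 10: stack=$ <H>  input=v $  — expand <H> ::= <B>
Stack after step 10: $ <B> (top = <B>).

<B>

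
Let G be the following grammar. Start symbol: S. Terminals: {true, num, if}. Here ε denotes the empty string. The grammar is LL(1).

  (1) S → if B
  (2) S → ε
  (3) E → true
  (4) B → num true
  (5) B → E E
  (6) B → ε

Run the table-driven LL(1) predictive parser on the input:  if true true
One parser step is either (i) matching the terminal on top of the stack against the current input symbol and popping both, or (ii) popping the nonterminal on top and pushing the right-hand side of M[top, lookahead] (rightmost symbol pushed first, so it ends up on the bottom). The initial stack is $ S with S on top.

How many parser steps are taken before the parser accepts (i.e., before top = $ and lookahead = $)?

7

     Stack     Input           Action
  1  $ S       if true true $  expand S → if B
  2  $ B if    if true true $  match if
  3  $ B       true true $     expand B → E E
  4  $ E E     true true $     expand E → true
  5  $ E true  true true $     match true
  6  $ E       true $          expand E → true
  7  $ true    true $          match true
Accept reached after 7 steps.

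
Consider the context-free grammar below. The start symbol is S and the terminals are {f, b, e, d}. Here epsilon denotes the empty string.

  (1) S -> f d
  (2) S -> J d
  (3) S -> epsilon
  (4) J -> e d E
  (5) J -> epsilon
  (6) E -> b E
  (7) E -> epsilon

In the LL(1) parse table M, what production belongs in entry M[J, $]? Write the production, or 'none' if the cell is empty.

none

FIRST(J) = {epsilon, e}
FIRST(E) = {epsilon, b}
FIRST(S) = {epsilon, d, e, f}  (via J d)
FOLLOW(S) includes $ since S is the start symbol.
FOLLOW(J): in S->J d, J is followed by d with FIRST {d}. Thus FOLLOW(J) = {d}.
For J -> e d E: FIRST(e d E) = {e}, so it goes in M[J, t] for t ∈ {e}.
For J -> epsilon: FIRST(epsilon) = {epsilon}, so it goes in M[J, t] for t ∈ {}; since epsilon ∈ FIRST, also for every t ∈ FOLLOW(J) = {d}.
None of these place a production in M[J, $].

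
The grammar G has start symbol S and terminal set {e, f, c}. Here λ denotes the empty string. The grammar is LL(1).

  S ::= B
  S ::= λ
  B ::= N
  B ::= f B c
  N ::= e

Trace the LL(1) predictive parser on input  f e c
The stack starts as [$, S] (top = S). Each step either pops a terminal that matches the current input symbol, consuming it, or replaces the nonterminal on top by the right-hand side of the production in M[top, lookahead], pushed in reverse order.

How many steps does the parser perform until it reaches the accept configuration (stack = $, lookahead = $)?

     Stack    Input    Action
  1  $ S      f e c $  expand S ::= B
  2  $ B      f e c $  expand B ::= f B c
  3  $ c B f  f e c $  match f
  4  $ c B    e c $    expand B ::= N
  5  $ c N    e c $    expand N ::= e
  6  $ c e    e c $    match e
  7  $ c      c $      match c
Accept reached after 7 steps.

7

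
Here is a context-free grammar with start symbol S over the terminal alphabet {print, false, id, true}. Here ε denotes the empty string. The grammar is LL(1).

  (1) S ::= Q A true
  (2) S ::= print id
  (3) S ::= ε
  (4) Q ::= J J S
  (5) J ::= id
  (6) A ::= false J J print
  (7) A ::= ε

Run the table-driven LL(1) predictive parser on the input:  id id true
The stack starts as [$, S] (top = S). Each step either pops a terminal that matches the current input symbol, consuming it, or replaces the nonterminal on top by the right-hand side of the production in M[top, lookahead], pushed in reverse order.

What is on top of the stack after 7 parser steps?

     Stack            Input         Action
  1  $ S              id id true $  expand S ::= Q A true
  2  $ true A Q       id id true $  expand Q ::= J J S
  3  $ true A S J J   id id true $  expand J ::= id
  4  $ true A S J id  id id true $  match id
  5  $ true A S J     id true $     expand J ::= id
  6  $ true A S id    id true $     match id
  7  $ true A S       true $        expand S ::= ε
Stack after step 7: $ true A (top = A).

A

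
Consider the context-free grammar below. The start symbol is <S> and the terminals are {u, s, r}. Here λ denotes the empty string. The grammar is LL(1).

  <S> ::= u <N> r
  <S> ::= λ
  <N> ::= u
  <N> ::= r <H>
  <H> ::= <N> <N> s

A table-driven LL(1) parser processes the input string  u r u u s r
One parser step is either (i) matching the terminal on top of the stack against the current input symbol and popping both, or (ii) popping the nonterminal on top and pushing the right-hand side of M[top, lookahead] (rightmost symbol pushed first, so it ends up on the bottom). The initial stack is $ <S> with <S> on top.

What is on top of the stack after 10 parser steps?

r

step 1: stack=$ <S>  input=u r u u s r $  — expand <S> ::= u <N> r
step 2: stack=$ r <N> u  input=u r u u s r $  — match u
step 3: stack=$ r <N>  input=r u u s r $  — expand <N> ::= r <H>
step 4: stack=$ r <H> r  input=r u u s r $  — match r
step 5: stack=$ r <H>  input=u u s r $  — expand <H> ::= <N> <N> s
step 6: stack=$ r s <N> <N>  input=u u s r $  — expand <N> ::= u
step 7: stack=$ r s <N> u  input=u u s r $  — match u
step 8: stack=$ r s <N>  input=u s r $  — expand <N> ::= u
step 9: stack=$ r s u  input=u s r $  — match u
step 10: stack=$ r s  input=s r $  — match s
Stack after step 10: $ r (top = r).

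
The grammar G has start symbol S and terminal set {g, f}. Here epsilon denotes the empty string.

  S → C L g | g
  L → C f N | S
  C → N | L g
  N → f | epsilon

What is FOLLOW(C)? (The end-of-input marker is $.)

{f, g}

FIRST(N): from N→f we get {f}; from N→epsilon we get {epsilon}. So FIRST(N) = {epsilon, f}.
FIRST(S): from S→C L g we get {f, g}; from S→g we get {g}. So FIRST(S) = {f, g}.
FIRST(L): from L→C f N we get {f, g}; from L→S we get {f, g}. So FIRST(L) = {f, g}.
FIRST(C): from C→N we get {epsilon, f}; from C→L g we get {f, g}. So FIRST(C) = {epsilon, f, g}.
FOLLOW(S) includes $ since S is the start symbol.
FOLLOW(L): in S→C L g, L is followed by g with FIRST {g}; in C→L g, L is followed by g with FIRST {g}. Thus FOLLOW(L) = {g}.
FOLLOW(S): in L→S, the suffix after S is empty, so FOLLOW(S) ⊇ FOLLOW(L) = {g}. Thus FOLLOW(S) = {$, g}.
FOLLOW(C): in S→C L g, C is followed by L g with FIRST {f, g}; in L→C f N, C is followed by f N with FIRST {f}. Thus FOLLOW(C) = {f, g}.
FOLLOW(N): in L→C f N, the suffix after N is empty, so FOLLOW(N) ⊇ FOLLOW(L) = {g}; in C→N, the suffix after N is empty, so FOLLOW(N) ⊇ FOLLOW(C) = {f, g}. Thus FOLLOW(N) = {f, g}.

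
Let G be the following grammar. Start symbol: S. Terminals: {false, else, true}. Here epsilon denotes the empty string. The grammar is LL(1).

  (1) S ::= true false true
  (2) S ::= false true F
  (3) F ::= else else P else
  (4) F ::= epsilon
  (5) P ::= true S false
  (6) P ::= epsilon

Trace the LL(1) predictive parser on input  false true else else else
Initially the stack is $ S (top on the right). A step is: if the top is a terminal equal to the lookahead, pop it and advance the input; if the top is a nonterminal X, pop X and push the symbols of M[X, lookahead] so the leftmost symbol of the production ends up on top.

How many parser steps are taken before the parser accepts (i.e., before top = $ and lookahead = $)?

step 1: stack=$ S  input=false true else else else $  — expand S ::= false true F
step 2: stack=$ F true false  input=false true else else else $  — match false
step 3: stack=$ F true  input=true else else else $  — match true
step 4: stack=$ F  input=else else else $  — expand F ::= else else P else
step 5: stack=$ else P else else  input=else else else $  — match else
step 6: stack=$ else P else  input=else else $  — match else
step 7: stack=$ else P  input=else $  — expand P ::= epsilon
step 8: stack=$ else  input=else $  — match else
Accept reached after 8 steps.

8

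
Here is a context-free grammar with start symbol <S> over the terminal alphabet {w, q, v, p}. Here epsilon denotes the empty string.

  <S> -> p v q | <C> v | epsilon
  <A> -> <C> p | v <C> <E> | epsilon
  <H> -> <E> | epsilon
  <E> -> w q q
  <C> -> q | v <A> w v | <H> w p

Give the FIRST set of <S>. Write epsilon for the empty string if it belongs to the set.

FIRST(<E>): from <E>->w q q we get {w}. So FIRST(<E>) = {w}.
FIRST(<H>): from <H>-><E> we get {w}; from <H>->epsilon we get {epsilon}. So FIRST(<H>) = {epsilon, w}.
FIRST(<C>): from <C>->q we get {q}; from <C>->v <A> w v we get {v}; from <C>-><H> w p we get {w}. So FIRST(<C>) = {q, v, w}.
FIRST(<S>): from <S>->p v q we get {p}; from <S>-><C> v we get {q, v, w}; from <S>->epsilon we get {epsilon}. So FIRST(<S>) = {epsilon, p, q, v, w}.
FIRST(<A>): from <A>-><C> p we get {q, v, w}; from <A>->v <C> <E> we get {v}; from <A>->epsilon we get {epsilon}. So FIRST(<A>) = {epsilon, q, v, w}.

{epsilon, p, q, v, w}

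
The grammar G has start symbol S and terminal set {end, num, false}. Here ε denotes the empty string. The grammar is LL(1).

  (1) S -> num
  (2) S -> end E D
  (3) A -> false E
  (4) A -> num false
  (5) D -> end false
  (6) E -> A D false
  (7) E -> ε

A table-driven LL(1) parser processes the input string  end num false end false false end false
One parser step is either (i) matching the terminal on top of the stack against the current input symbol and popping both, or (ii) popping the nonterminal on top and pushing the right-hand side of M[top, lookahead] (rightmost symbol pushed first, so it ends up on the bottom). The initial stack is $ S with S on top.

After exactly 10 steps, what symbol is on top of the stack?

D

step 1: stack=$ S  input=end num false end false false end false $  — expand S -> end E D
step 2: stack=$ D E end  input=end num false end false false end false $  — match end
step 3: stack=$ D E  input=num false end false false end false $  — expand E -> A D false
step 4: stack=$ D false D A  input=num false end false false end false $  — expand A -> num false
step 5: stack=$ D false D false num  input=num false end false false end false $  — match num
step 6: stack=$ D false D false  input=false end false false end false $  — match false
step 7: stack=$ D false D  input=end false false end false $  — expand D -> end false
step 8: stack=$ D false false end  input=end false false end false $  — match end
step 9: stack=$ D false false  input=false false end false $  — match false
step 10: stack=$ D false  input=false end false $  — match false
Stack after step 10: $ D (top = D).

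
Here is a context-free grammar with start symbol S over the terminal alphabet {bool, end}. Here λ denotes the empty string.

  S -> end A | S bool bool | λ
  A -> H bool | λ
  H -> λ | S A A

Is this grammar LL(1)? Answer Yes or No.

No

FIRST(S) = {λ, bool, end}
FIRST(A) = {λ, bool, end}
FIRST(H) = {λ, bool, end}
FOLLOW(S) = {$, bool, end}
FOLLOW(A) = {$, bool, end}
FOLLOW(H) = {bool}
Cell M[A, bool] receives both A -> H bool and A -> λ — the grammar is not LL(1).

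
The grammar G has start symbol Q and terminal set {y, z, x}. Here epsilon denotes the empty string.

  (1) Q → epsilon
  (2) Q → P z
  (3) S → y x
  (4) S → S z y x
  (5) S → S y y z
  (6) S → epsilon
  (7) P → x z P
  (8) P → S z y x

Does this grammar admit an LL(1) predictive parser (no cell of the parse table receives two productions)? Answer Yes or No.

No

FIRST(Q) = {epsilon, x, y, z}
FIRST(S) = {epsilon, y, z}
FIRST(P) = {x, y, z}
FOLLOW(Q) = {$}
FOLLOW(S) = {y, z}
FOLLOW(P) = {z}
Cell M[S, y] receives both S → y x and S → S z y x and S → S y y z and S → epsilon — the grammar is not LL(1).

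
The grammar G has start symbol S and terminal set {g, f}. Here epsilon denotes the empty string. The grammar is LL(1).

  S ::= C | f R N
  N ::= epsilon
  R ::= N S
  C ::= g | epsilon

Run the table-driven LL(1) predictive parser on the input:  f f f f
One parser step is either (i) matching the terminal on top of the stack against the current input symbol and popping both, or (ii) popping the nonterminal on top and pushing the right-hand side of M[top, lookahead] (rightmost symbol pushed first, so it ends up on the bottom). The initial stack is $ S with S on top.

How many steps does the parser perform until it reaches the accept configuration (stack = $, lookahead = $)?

22

step 1: stack=$ S  input=f f f f $  — expand S ::= f R N
step 2: stack=$ N R f  input=f f f f $  — match f
step 3: stack=$ N R  input=f f f $  — expand R ::= N S
step 4: stack=$ N S N  input=f f f $  — expand N ::= epsilon
step 5: stack=$ N S  input=f f f $  — expand S ::= f R N
step 6: stack=$ N N R f  input=f f f $  — match f
step 7: stack=$ N N R  input=f f $  — expand R ::= N S
step 8: stack=$ N N S N  input=f f $  — expand N ::= epsilon
step 9: stack=$ N N S  input=f f $  — expand S ::= f R N
step 10: stack=$ N N N R f  input=f f $  — match f
step 11: stack=$ N N N R  input=f $  — expand R ::= N S
step 12: stack=$ N N N S N  input=f $  — expand N ::= epsilon
step 13: stack=$ N N N S  input=f $  — expand S ::= f R N
step 14: stack=$ N N N N R f  input=f $  — match f
step 15: stack=$ N N N N R  input=$  — expand R ::= N S
step 16: stack=$ N N N N S N  input=$  — expand N ::= epsilon
step 17: stack=$ N N N N S  input=$  — expand S ::= C
step 18: stack=$ N N N N C  input=$  — expand C ::= epsilon
step 19: stack=$ N N N N  input=$  — expand N ::= epsilon
step 20: stack=$ N N N  input=$  — expand N ::= epsilon
step 21: stack=$ N N  input=$  — expand N ::= epsilon
step 22: stack=$ N  input=$  — expand N ::= epsilon
Accept reached after 22 steps.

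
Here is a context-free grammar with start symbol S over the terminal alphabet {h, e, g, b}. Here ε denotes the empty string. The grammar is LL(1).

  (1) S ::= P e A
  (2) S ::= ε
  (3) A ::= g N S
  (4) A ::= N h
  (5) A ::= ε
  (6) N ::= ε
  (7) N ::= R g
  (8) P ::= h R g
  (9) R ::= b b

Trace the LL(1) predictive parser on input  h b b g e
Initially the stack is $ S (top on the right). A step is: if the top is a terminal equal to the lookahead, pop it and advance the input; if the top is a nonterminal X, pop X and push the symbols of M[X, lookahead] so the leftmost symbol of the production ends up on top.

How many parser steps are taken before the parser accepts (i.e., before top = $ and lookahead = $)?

9

     Stack        Input        Action
  1  $ S          h b b g e $  expand S ::= P e A
  2  $ A e P      h b b g e $  expand P ::= h R g
  3  $ A e g R h  h b b g e $  match h
  4  $ A e g R    b b g e $    expand R ::= b b
  5  $ A e g b b  b b g e $    match b
  6  $ A e g b    b g e $      match b
  7  $ A e g      g e $        match g
  8  $ A e        e $          match e
  9  $ A          $            expand A ::= ε
Accept reached after 9 steps.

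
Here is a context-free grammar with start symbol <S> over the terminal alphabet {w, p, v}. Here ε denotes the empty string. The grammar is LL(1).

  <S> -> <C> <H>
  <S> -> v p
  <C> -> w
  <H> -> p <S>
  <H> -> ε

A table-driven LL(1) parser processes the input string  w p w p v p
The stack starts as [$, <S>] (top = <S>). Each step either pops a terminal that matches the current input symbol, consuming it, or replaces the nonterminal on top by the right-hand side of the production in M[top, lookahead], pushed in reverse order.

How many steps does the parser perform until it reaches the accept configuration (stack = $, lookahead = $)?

13

step 1: stack=$ <S>  input=w p w p v p $  — expand <S> -> <C> <H>
step 2: stack=$ <H> <C>  input=w p w p v p $  — expand <C> -> w
step 3: stack=$ <H> w  input=w p w p v p $  — match w
step 4: stack=$ <H>  input=p w p v p $  — expand <H> -> p <S>
step 5: stack=$ <S> p  input=p w p v p $  — match p
step 6: stack=$ <S>  input=w p v p $  — expand <S> -> <C> <H>
step 7: stack=$ <H> <C>  input=w p v p $  — expand <C> -> w
step 8: stack=$ <H> w  input=w p v p $  — match w
step 9: stack=$ <H>  input=p v p $  — expand <H> -> p <S>
step 10: stack=$ <S> p  input=p v p $  — match p
step 11: stack=$ <S>  input=v p $  — expand <S> -> v p
step 12: stack=$ p v  input=v p $  — match v
step 13: stack=$ p  input=p $  — match p
Accept reached after 13 steps.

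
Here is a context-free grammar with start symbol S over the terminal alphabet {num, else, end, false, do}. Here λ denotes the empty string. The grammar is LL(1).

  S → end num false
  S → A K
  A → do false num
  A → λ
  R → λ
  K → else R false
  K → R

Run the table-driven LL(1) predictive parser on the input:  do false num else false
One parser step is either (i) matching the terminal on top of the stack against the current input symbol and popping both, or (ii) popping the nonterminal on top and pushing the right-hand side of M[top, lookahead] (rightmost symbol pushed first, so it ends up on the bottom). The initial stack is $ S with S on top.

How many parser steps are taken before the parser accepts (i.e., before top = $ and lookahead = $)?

9

step 1: stack=$ S  input=do false num else false $  — expand S → A K
step 2: stack=$ K A  input=do false num else false $  — expand A → do false num
step 3: stack=$ K num false do  input=do false num else false $  — match do
step 4: stack=$ K num false  input=false num else false $  — match false
step 5: stack=$ K num  input=num else false $  — match num
step 6: stack=$ K  input=else false $  — expand K → else R false
step 7: stack=$ false R else  input=else false $  — match else
step 8: stack=$ false R  input=false $  — expand R → λ
step 9: stack=$ false  input=false $  — match false
Accept reached after 9 steps.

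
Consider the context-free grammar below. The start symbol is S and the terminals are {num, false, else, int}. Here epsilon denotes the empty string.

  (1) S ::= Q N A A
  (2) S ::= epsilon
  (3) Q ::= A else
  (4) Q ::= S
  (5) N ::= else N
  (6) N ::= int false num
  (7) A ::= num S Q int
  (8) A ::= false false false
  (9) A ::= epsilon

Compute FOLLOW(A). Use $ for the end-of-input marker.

FIRST(N): from N::=else N we get {else}; from N::=int false num we get {int}. So FIRST(N) = {else, int}.
FIRST(A): from A::=num S Q int we get {num}; from A::=false false false we get {false}; from A::=epsilon we get {epsilon}. So FIRST(A) = {epsilon, false, num}.
FIRST(S): from S::=Q N A A we get {else, false, int, num}; from S::=epsilon we get {epsilon}. So FIRST(S) = {epsilon, else, false, int, num}.
FIRST(Q): from Q::=A else we get {else, false, num}; from Q::=S we get {epsilon, else, false, int, num}. So FIRST(Q) = {epsilon, else, false, int, num}.
FOLLOW(S) includes $ since S is the start symbol.
FOLLOW(Q): in S::=Q N A A, Q is followed by N A A with FIRST {else, int}; in A::=num S Q int, Q is followed by int with FIRST {int}. Thus FOLLOW(Q) = {else, int}.
FOLLOW(S): in Q::=S, the suffix after S is empty, so FOLLOW(S) ⊇ FOLLOW(Q) = {else, int}; in A::=num S Q int, S is followed by Q int with FIRST {else, false, int, num}. Thus FOLLOW(S) = {$, else, false, int, num}.
FOLLOW(N): in S::=Q N A A, N is followed by A A with FIRST {epsilon, false, num}; in S::=Q N A A, the suffix after N is nullable, so FOLLOW(N) ⊇ FOLLOW(S) = {$, else, false, int, num}; in N::=else N, the suffix after N is empty (adds nothing new). Thus FOLLOW(N) = {$, else, false, int, num}.
FOLLOW(A): in S::=Q N A A (occurrence 1), A is followed by A with FIRST {epsilon, false, num}; in S::=Q N A A (occurrence 1), the suffix after A is nullable, so FOLLOW(A) ⊇ FOLLOW(S) = {$, else, false, int, num}; in S::=Q N A A (occurrence 2), the suffix after A is empty, so FOLLOW(A) ⊇ FOLLOW(S) = {$, else, false, int, num}; in Q::=A else, A is followed by else with FIRST {else}. Thus FOLLOW(A) = {$, else, false, int, num}.

{$, else, false, int, num}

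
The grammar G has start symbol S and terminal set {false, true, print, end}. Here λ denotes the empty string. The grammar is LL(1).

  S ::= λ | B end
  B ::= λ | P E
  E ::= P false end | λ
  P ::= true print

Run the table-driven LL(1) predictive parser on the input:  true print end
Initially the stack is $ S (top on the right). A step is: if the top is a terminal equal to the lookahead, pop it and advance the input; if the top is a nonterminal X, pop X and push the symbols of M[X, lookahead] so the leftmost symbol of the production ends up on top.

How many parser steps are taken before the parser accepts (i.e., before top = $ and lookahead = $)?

7

step 1: stack=$ S  input=true print end $  — expand S ::= B end
step 2: stack=$ end B  input=true print end $  — expand B ::= P E
step 3: stack=$ end E P  input=true print end $  — expand P ::= true print
step 4: stack=$ end E print true  input=true print end $  — match true
step 5: stack=$ end E print  input=print end $  — match print
step 6: stack=$ end E  input=end $  — expand E ::= λ
step 7: stack=$ end  input=end $  — match end
Accept reached after 7 steps.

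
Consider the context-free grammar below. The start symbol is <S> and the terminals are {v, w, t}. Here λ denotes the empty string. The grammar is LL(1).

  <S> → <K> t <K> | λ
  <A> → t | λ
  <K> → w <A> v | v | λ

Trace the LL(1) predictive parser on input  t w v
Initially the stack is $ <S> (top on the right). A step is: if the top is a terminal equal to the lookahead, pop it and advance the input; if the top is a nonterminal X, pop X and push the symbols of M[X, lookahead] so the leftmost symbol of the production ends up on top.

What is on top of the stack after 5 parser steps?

step 1: stack=$ <S>  input=t w v $  — expand <S> → <K> t <K>
step 2: stack=$ <K> t <K>  input=t w v $  — expand <K> → λ
step 3: stack=$ <K> t  input=t w v $  — match t
step 4: stack=$ <K>  input=w v $  — expand <K> → w <A> v
step 5: stack=$ v <A> w  input=w v $  — match w
Stack after step 5: $ v <A> (top = <A>).

<A>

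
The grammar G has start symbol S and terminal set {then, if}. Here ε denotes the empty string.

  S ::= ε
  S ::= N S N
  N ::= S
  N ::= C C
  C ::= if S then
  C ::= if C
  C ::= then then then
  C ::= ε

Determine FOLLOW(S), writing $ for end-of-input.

FIRST(C) = {ε, if, then}
FIRST(S) = {ε, if, then}  (via N S N)
FIRST(N) = {ε, if, then}  (via S, C C)
FOLLOW(S) includes $ since S is the start symbol.
FOLLOW(S): in S::=N S N, S is followed by N with FIRST {ε, if, then}; in S::=N S N, the suffix after S is nullable (adds nothing new); in N::=S, the suffix after S is empty, so FOLLOW(S) ⊇ FOLLOW(N) = {$, if, then}; in C::=if S then, S is followed by then with FIRST {then}. Thus FOLLOW(S) = {$, if, then}.
FOLLOW(N): in S::=N S N (occurrence 1), N is followed by S N with FIRST {ε, if, then}; in S::=N S N (occurrence 1), the suffix after N is nullable, so FOLLOW(N) ⊇ FOLLOW(S) = {$, if, then}; in S::=N S N (occurrence 2), the suffix after N is empty, so FOLLOW(N) ⊇ FOLLOW(S) = {$, if, then}. Thus FOLLOW(N) = {$, if, then}.
FOLLOW(C): in N::=C C (occurrence 1), C is followed by C with FIRST {ε, if, then}; in N::=C C (occurrence 1), the suffix after C is nullable, so FOLLOW(C) ⊇ FOLLOW(N) = {$, if, then}; in N::=C C (occurrence 2), the suffix after C is empty, so FOLLOW(C) ⊇ FOLLOW(N) = {$, if, then}; in C::=if C, the suffix after C is empty (adds nothing new). Thus FOLLOW(C) = {$, if, then}.

{$, if, then}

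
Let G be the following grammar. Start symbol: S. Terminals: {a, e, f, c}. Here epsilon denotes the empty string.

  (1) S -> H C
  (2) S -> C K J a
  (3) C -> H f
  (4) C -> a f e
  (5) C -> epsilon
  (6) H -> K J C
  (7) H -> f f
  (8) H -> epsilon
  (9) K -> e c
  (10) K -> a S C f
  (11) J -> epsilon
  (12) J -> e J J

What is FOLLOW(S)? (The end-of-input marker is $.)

{$, a, e, f}

FIRST(K): from K->e c we get {e}; from K->a S C f we get {a}. So FIRST(K) = {a, e}.
FIRST(J): from J->epsilon we get {epsilon}; from J->e J J we get {e}. So FIRST(J) = {epsilon, e}.
FIRST(H): from H->K J C we get {a, e}; from H->f f we get {f}; from H->epsilon we get {epsilon}. So FIRST(H) = {epsilon, a, e, f}.
FIRST(C): from C->H f we get {a, e, f}; from C->a f e we get {a}; from C->epsilon we get {epsilon}. So FIRST(C) = {epsilon, a, e, f}.
FIRST(S): from S->H C we get {epsilon, a, e, f}; from S->C K J a we get {a, e, f}. So FIRST(S) = {epsilon, a, e, f}.
FOLLOW(S) includes $ since S is the start symbol.
FOLLOW(S): in K->a S C f, S is followed by C f with FIRST {a, e, f}. Thus FOLLOW(S) = {$, a, e, f}.
FOLLOW(H): in S->H C, H is followed by C with FIRST {epsilon, a, e, f}; in S->H C, the suffix after H is nullable, so FOLLOW(H) ⊇ FOLLOW(S) = {$, a, e, f}; in C->H f, H is followed by f with FIRST {f}. Thus FOLLOW(H) = {$, a, e, f}.
FOLLOW(C): in S->H C, the suffix after C is empty, so FOLLOW(C) ⊇ FOLLOW(S) = {$, a, e, f}; in S->C K J a, C is followed by K J a with FIRST {a, e}; in H->K J C, the suffix after C is empty, so FOLLOW(C) ⊇ FOLLOW(H) = {$, a, e, f}; in K->a S C f, C is followed by f with FIRST {f}. Thus FOLLOW(C) = {$, a, e, f}.
FOLLOW(K): in S->C K J a, K is followed by J a with FIRST {a, e}; in H->K J C, K is followed by J C with FIRST {epsilon, a, e, f}; in H->K J C, the suffix after K is nullable, so FOLLOW(K) ⊇ FOLLOW(H) = {$, a, e, f}. Thus FOLLOW(K) = {$, a, e, f}.
FOLLOW(J): in S->C K J a, J is followed by a with FIRST {a}; in H->K J C, J is followed by C with FIRST {epsilon, a, e, f}; in H->K J C, the suffix after J is nullable, so FOLLOW(J) ⊇ FOLLOW(H) = {$, a, e, f}; in J->e J J (occurrence 1), J is followed by J with FIRST {epsilon, e}; in J->e J J (occurrence 1), the suffix after J is nullable (adds nothing new); in J->e J J (occurrence 2), the suffix after J is empty (adds nothing new). Thus FOLLOW(J) = {$, a, e, f}.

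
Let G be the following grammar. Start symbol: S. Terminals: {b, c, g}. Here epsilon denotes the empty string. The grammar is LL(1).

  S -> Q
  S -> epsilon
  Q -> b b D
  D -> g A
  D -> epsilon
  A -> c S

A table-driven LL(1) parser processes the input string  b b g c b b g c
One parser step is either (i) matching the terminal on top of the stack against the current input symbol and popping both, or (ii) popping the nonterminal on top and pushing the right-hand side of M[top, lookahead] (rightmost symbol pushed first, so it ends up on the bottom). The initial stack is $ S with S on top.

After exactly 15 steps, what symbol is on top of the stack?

step 1: stack=$ S  input=b b g c b b g c $  — expand S -> Q
step 2: stack=$ Q  input=b b g c b b g c $  — expand Q -> b b D
step 3: stack=$ D b b  input=b b g c b b g c $  — match b
step 4: stack=$ D b  input=b g c b b g c $  — match b
step 5: stack=$ D  input=g c b b g c $  — expand D -> g A
step 6: stack=$ A g  input=g c b b g c $  — match g
step 7: stack=$ A  input=c b b g c $  — expand A -> c S
step 8: stack=$ S c  input=c b b g c $  — match c
step 9: stack=$ S  input=b b g c $  — expand S -> Q
step 10: stack=$ Q  input=b b g c $  — expand Q -> b b D
step 11: stack=$ D b b  input=b b g c $  — match b
step 12: stack=$ D b  input=b g c $  — match b
step 13: stack=$ D  input=g c $  — expand D -> g A
step 14: stack=$ A g  input=g c $  — match g
step 15: stack=$ A  input=c $  — expand A -> c S
Stack after step 15: $ S c (top = c).

c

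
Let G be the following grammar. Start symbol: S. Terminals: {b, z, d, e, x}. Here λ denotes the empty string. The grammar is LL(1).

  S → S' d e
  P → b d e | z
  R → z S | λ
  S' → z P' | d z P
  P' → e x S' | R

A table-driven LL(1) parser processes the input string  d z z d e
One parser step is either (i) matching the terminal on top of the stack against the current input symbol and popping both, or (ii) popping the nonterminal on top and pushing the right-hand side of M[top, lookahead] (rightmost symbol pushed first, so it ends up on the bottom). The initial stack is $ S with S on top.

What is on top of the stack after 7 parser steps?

step 1: stack=$ S  input=d z z d e $  — expand S → S' d e
step 2: stack=$ e d S'  input=d z z d e $  — expand S' → d z P
step 3: stack=$ e d P z d  input=d z z d e $  — match d
step 4: stack=$ e d P z  input=z z d e $  — match z
step 5: stack=$ e d P  input=z d e $  — expand P → z
step 6: stack=$ e d z  input=z d e $  — match z
step 7: stack=$ e d  input=d e $  — match d
Stack after step 7: $ e (top = e).

e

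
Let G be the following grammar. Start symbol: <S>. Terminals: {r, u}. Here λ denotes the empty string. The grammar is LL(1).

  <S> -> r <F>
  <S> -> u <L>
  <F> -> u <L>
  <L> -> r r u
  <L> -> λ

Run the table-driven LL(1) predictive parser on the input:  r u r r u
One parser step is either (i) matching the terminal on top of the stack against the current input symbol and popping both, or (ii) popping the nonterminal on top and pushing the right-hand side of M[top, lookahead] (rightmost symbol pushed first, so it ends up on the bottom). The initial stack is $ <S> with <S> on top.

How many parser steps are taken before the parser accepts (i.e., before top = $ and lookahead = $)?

8

     Stack    Input        Action
  1  $ <S>    r u r r u $  expand <S> -> r <F>
  2  $ <F> r  r u r r u $  match r
  3  $ <F>    u r r u $    expand <F> -> u <L>
  4  $ <L> u  u r r u $    match u
  5  $ <L>    r r u $      expand <L> -> r r u
  6  $ u r r  r r u $      match r
  7  $ u r    r u $        match r
  8  $ u      u $          match u
Accept reached after 8 steps.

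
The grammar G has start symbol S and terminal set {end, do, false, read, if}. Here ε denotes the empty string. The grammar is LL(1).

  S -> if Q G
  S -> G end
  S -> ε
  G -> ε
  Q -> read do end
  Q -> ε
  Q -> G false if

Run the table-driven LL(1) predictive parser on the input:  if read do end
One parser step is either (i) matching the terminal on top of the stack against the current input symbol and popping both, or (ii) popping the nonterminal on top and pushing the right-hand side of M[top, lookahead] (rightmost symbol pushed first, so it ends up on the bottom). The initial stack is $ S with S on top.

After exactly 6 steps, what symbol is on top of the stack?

G

     Stack            Input             Action
  1  $ S              if read do end $  expand S -> if Q G
  2  $ G Q if         if read do end $  match if
  3  $ G Q            read do end $     expand Q -> read do end
  4  $ G end do read  read do end $     match read
  5  $ G end do       do end $          match do
  6  $ G end          end $             match end
Stack after step 6: $ G (top = G).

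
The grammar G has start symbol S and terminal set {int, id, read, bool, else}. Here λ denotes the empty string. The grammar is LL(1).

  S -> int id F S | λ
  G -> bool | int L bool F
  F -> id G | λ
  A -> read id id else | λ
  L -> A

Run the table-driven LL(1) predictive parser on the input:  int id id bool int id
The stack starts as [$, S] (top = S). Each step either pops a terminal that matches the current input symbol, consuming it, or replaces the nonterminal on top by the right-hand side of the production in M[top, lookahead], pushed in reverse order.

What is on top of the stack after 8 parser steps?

     Stack         Input                    Action
  1  $ S           int id id bool int id $  expand S -> int id F S
  2  $ S F id int  int id id bool int id $  match int
  3  $ S F id      id id bool int id $      match id
  4  $ S F         id bool int id $         expand F -> id G
  5  $ S G id      id bool int id $         match id
  6  $ S G         bool int id $            expand G -> bool
  7  $ S bool      bool int id $            match bool
  8  $ S           int id $                 expand S -> int id F S
Stack after step 8: $ S F id int (top = int).

int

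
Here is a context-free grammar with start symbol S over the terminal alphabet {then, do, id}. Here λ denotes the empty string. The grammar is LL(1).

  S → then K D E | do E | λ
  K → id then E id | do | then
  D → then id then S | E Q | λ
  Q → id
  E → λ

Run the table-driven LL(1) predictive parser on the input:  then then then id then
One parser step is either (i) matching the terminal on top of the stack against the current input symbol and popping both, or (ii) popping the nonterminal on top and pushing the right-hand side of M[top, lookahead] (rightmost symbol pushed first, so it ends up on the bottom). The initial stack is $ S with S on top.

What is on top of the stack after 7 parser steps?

step 1: stack=$ S  input=then then then id then $  — expand S → then K D E
step 2: stack=$ E D K then  input=then then then id then $  — match then
step 3: stack=$ E D K  input=then then id then $  — expand K → then
step 4: stack=$ E D then  input=then then id then $  — match then
step 5: stack=$ E D  input=then id then $  — expand D → then id then S
step 6: stack=$ E S then id then  input=then id then $  — match then
step 7: stack=$ E S then id  input=id then $  — match id
Stack after step 7: $ E S then (top = then).

then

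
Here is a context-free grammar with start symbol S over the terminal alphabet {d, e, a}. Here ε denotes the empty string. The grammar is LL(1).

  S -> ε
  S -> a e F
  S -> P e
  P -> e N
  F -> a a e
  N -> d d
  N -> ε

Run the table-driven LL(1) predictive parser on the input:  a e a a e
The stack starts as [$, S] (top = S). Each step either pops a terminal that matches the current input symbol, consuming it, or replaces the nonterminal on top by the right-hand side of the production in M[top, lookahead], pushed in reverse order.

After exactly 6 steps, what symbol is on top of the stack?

e

     Stack    Input        Action
  1  $ S      a e a a e $  expand S -> a e F
  2  $ F e a  a e a a e $  match a
  3  $ F e    e a a e $    match e
  4  $ F      a a e $      expand F -> a a e
  5  $ e a a  a a e $      match a
  6  $ e a    a e $        match a
Stack after step 6: $ e (top = e).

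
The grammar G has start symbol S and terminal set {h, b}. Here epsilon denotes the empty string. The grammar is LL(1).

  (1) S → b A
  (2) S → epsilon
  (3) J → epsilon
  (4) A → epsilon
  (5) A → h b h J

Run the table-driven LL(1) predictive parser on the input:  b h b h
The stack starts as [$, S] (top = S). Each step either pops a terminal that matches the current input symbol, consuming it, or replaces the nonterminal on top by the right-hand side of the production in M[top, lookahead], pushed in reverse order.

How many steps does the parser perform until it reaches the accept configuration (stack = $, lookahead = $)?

7

step 1: stack=$ S  input=b h b h $  — expand S → b A
step 2: stack=$ A b  input=b h b h $  — match b
step 3: stack=$ A  input=h b h $  — expand A → h b h J
step 4: stack=$ J h b h  input=h b h $  — match h
step 5: stack=$ J h b  input=b h $  — match b
step 6: stack=$ J h  input=h $  — match h
step 7: stack=$ J  input=$  — expand J → epsilon
Accept reached after 7 steps.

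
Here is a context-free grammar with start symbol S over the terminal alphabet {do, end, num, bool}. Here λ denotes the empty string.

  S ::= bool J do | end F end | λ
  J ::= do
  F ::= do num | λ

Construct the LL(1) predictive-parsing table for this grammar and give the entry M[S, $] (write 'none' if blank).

FIRST(S) = {λ, bool, end}
FIRST(J) = {do}
FIRST(F) = {λ, do}
FOLLOW(S) includes $ since S is the start symbol.
FOLLOW(S): S appears on no right-hand side. Thus FOLLOW(S) = {$}.
For S ::= bool J do: FIRST(bool J do) = {bool}, so it goes in M[S, t] for t ∈ {bool}.
For S ::= end F end: FIRST(end F end) = {end}, so it goes in M[S, t] for t ∈ {end}.
For S ::= λ: FIRST(λ) = {λ}, so it goes in M[S, t] for t ∈ {}; since λ ∈ FIRST, also for every t ∈ FOLLOW(S) = {$}.

S ::= λ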